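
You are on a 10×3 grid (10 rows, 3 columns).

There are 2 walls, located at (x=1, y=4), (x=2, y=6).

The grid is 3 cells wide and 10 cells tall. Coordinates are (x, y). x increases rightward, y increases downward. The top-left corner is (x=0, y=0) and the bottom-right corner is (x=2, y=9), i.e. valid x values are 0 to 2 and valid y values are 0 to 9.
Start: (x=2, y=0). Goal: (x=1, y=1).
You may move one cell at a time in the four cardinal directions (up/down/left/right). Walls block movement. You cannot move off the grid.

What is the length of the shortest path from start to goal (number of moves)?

Answer: Shortest path length: 2

Derivation:
BFS from (x=2, y=0) until reaching (x=1, y=1):
  Distance 0: (x=2, y=0)
  Distance 1: (x=1, y=0), (x=2, y=1)
  Distance 2: (x=0, y=0), (x=1, y=1), (x=2, y=2)  <- goal reached here
One shortest path (2 moves): (x=2, y=0) -> (x=1, y=0) -> (x=1, y=1)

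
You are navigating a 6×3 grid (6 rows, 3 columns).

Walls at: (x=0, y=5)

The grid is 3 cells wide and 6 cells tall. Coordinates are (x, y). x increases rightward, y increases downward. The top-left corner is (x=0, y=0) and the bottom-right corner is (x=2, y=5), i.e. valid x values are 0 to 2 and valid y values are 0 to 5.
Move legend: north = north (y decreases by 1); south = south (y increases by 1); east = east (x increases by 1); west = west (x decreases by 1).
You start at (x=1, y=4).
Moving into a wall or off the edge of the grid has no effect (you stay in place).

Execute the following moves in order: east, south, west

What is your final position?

Answer: Final position: (x=1, y=5)

Derivation:
Start: (x=1, y=4)
  east (east): (x=1, y=4) -> (x=2, y=4)
  south (south): (x=2, y=4) -> (x=2, y=5)
  west (west): (x=2, y=5) -> (x=1, y=5)
Final: (x=1, y=5)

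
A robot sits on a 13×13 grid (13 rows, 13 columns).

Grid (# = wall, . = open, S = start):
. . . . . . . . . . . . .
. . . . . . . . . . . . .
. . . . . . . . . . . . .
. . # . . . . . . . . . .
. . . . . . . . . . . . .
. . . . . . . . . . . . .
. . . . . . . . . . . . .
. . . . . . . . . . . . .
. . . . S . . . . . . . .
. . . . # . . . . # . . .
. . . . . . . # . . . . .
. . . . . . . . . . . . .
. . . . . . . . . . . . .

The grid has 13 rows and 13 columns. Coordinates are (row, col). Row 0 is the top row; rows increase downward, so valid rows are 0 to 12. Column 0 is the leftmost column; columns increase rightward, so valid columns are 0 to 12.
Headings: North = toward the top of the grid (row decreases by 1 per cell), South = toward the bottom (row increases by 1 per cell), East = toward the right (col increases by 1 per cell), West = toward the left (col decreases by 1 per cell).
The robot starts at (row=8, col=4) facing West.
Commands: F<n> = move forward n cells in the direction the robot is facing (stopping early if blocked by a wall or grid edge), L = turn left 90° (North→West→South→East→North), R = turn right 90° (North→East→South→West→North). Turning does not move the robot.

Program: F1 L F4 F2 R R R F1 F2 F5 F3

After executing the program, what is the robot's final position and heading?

Start: (row=8, col=4), facing West
  F1: move forward 1, now at (row=8, col=3)
  L: turn left, now facing South
  F4: move forward 4, now at (row=12, col=3)
  F2: move forward 0/2 (blocked), now at (row=12, col=3)
  R: turn right, now facing West
  R: turn right, now facing North
  R: turn right, now facing East
  F1: move forward 1, now at (row=12, col=4)
  F2: move forward 2, now at (row=12, col=6)
  F5: move forward 5, now at (row=12, col=11)
  F3: move forward 1/3 (blocked), now at (row=12, col=12)
Final: (row=12, col=12), facing East

Answer: Final position: (row=12, col=12), facing East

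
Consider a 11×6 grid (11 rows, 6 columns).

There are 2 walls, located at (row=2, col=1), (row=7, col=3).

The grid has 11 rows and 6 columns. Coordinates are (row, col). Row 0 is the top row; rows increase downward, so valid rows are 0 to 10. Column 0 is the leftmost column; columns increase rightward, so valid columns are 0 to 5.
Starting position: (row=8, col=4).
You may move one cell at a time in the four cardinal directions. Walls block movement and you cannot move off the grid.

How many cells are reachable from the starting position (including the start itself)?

Answer: Reachable cells: 64

Derivation:
BFS flood-fill from (row=8, col=4):
  Distance 0: (row=8, col=4)
  Distance 1: (row=7, col=4), (row=8, col=3), (row=8, col=5), (row=9, col=4)
  Distance 2: (row=6, col=4), (row=7, col=5), (row=8, col=2), (row=9, col=3), (row=9, col=5), (row=10, col=4)
  Distance 3: (row=5, col=4), (row=6, col=3), (row=6, col=5), (row=7, col=2), (row=8, col=1), (row=9, col=2), (row=10, col=3), (row=10, col=5)
  Distance 4: (row=4, col=4), (row=5, col=3), (row=5, col=5), (row=6, col=2), (row=7, col=1), (row=8, col=0), (row=9, col=1), (row=10, col=2)
  Distance 5: (row=3, col=4), (row=4, col=3), (row=4, col=5), (row=5, col=2), (row=6, col=1), (row=7, col=0), (row=9, col=0), (row=10, col=1)
  Distance 6: (row=2, col=4), (row=3, col=3), (row=3, col=5), (row=4, col=2), (row=5, col=1), (row=6, col=0), (row=10, col=0)
  Distance 7: (row=1, col=4), (row=2, col=3), (row=2, col=5), (row=3, col=2), (row=4, col=1), (row=5, col=0)
  Distance 8: (row=0, col=4), (row=1, col=3), (row=1, col=5), (row=2, col=2), (row=3, col=1), (row=4, col=0)
  Distance 9: (row=0, col=3), (row=0, col=5), (row=1, col=2), (row=3, col=0)
  Distance 10: (row=0, col=2), (row=1, col=1), (row=2, col=0)
  Distance 11: (row=0, col=1), (row=1, col=0)
  Distance 12: (row=0, col=0)
Total reachable: 64 (grid has 64 open cells total)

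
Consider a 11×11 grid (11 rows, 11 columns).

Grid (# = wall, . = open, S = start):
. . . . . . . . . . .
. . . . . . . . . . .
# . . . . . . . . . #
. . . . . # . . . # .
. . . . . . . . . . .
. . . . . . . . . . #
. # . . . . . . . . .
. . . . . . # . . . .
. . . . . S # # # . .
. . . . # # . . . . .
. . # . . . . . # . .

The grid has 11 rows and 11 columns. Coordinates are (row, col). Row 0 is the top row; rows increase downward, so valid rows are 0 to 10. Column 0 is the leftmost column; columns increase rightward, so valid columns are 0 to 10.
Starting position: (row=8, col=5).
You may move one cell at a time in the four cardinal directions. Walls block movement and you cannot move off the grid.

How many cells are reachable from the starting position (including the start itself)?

BFS flood-fill from (row=8, col=5):
  Distance 0: (row=8, col=5)
  Distance 1: (row=7, col=5), (row=8, col=4)
  Distance 2: (row=6, col=5), (row=7, col=4), (row=8, col=3)
  Distance 3: (row=5, col=5), (row=6, col=4), (row=6, col=6), (row=7, col=3), (row=8, col=2), (row=9, col=3)
  Distance 4: (row=4, col=5), (row=5, col=4), (row=5, col=6), (row=6, col=3), (row=6, col=7), (row=7, col=2), (row=8, col=1), (row=9, col=2), (row=10, col=3)
  Distance 5: (row=4, col=4), (row=4, col=6), (row=5, col=3), (row=5, col=7), (row=6, col=2), (row=6, col=8), (row=7, col=1), (row=7, col=7), (row=8, col=0), (row=9, col=1), (row=10, col=4)
  Distance 6: (row=3, col=4), (row=3, col=6), (row=4, col=3), (row=4, col=7), (row=5, col=2), (row=5, col=8), (row=6, col=9), (row=7, col=0), (row=7, col=8), (row=9, col=0), (row=10, col=1), (row=10, col=5)
  Distance 7: (row=2, col=4), (row=2, col=6), (row=3, col=3), (row=3, col=7), (row=4, col=2), (row=4, col=8), (row=5, col=1), (row=5, col=9), (row=6, col=0), (row=6, col=10), (row=7, col=9), (row=10, col=0), (row=10, col=6)
  Distance 8: (row=1, col=4), (row=1, col=6), (row=2, col=3), (row=2, col=5), (row=2, col=7), (row=3, col=2), (row=3, col=8), (row=4, col=1), (row=4, col=9), (row=5, col=0), (row=7, col=10), (row=8, col=9), (row=9, col=6), (row=10, col=7)
  Distance 9: (row=0, col=4), (row=0, col=6), (row=1, col=3), (row=1, col=5), (row=1, col=7), (row=2, col=2), (row=2, col=8), (row=3, col=1), (row=4, col=0), (row=4, col=10), (row=8, col=10), (row=9, col=7), (row=9, col=9)
  Distance 10: (row=0, col=3), (row=0, col=5), (row=0, col=7), (row=1, col=2), (row=1, col=8), (row=2, col=1), (row=2, col=9), (row=3, col=0), (row=3, col=10), (row=9, col=8), (row=9, col=10), (row=10, col=9)
  Distance 11: (row=0, col=2), (row=0, col=8), (row=1, col=1), (row=1, col=9), (row=10, col=10)
  Distance 12: (row=0, col=1), (row=0, col=9), (row=1, col=0), (row=1, col=10)
  Distance 13: (row=0, col=0), (row=0, col=10)
Total reachable: 107 (grid has 107 open cells total)

Answer: Reachable cells: 107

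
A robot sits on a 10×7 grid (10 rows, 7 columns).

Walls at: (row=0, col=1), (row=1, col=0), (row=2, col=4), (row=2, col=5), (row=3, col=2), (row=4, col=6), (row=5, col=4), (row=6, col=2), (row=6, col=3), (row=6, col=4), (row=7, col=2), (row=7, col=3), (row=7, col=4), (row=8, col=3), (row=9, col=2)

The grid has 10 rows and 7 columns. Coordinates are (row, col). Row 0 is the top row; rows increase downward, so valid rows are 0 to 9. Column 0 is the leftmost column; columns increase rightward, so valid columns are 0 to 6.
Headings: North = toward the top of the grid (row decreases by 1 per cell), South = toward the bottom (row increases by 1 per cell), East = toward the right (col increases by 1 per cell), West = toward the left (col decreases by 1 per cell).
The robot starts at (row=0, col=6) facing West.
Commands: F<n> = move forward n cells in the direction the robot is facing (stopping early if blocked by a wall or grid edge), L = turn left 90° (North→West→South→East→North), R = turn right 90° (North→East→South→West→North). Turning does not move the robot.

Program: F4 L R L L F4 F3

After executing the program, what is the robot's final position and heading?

Answer: Final position: (row=0, col=6), facing East

Derivation:
Start: (row=0, col=6), facing West
  F4: move forward 4, now at (row=0, col=2)
  L: turn left, now facing South
  R: turn right, now facing West
  L: turn left, now facing South
  L: turn left, now facing East
  F4: move forward 4, now at (row=0, col=6)
  F3: move forward 0/3 (blocked), now at (row=0, col=6)
Final: (row=0, col=6), facing East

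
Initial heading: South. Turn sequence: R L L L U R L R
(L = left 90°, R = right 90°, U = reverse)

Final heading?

Answer: Final heading: West

Derivation:
Start: South
  R (right (90° clockwise)) -> West
  L (left (90° counter-clockwise)) -> South
  L (left (90° counter-clockwise)) -> East
  L (left (90° counter-clockwise)) -> North
  U (U-turn (180°)) -> South
  R (right (90° clockwise)) -> West
  L (left (90° counter-clockwise)) -> South
  R (right (90° clockwise)) -> West
Final: West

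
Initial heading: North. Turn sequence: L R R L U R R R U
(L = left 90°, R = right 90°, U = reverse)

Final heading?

Start: North
  L (left (90° counter-clockwise)) -> West
  R (right (90° clockwise)) -> North
  R (right (90° clockwise)) -> East
  L (left (90° counter-clockwise)) -> North
  U (U-turn (180°)) -> South
  R (right (90° clockwise)) -> West
  R (right (90° clockwise)) -> North
  R (right (90° clockwise)) -> East
  U (U-turn (180°)) -> West
Final: West

Answer: Final heading: West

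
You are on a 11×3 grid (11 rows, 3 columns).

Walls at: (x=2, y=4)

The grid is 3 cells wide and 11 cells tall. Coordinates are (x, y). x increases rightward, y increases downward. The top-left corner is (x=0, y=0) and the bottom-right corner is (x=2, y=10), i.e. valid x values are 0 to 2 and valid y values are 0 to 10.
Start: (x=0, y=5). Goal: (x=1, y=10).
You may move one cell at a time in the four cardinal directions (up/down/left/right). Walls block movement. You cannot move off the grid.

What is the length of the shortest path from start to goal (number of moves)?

Answer: Shortest path length: 6

Derivation:
BFS from (x=0, y=5) until reaching (x=1, y=10):
  Distance 0: (x=0, y=5)
  Distance 1: (x=0, y=4), (x=1, y=5), (x=0, y=6)
  Distance 2: (x=0, y=3), (x=1, y=4), (x=2, y=5), (x=1, y=6), (x=0, y=7)
  Distance 3: (x=0, y=2), (x=1, y=3), (x=2, y=6), (x=1, y=7), (x=0, y=8)
  Distance 4: (x=0, y=1), (x=1, y=2), (x=2, y=3), (x=2, y=7), (x=1, y=8), (x=0, y=9)
  Distance 5: (x=0, y=0), (x=1, y=1), (x=2, y=2), (x=2, y=8), (x=1, y=9), (x=0, y=10)
  Distance 6: (x=1, y=0), (x=2, y=1), (x=2, y=9), (x=1, y=10)  <- goal reached here
One shortest path (6 moves): (x=0, y=5) -> (x=1, y=5) -> (x=1, y=6) -> (x=1, y=7) -> (x=1, y=8) -> (x=1, y=9) -> (x=1, y=10)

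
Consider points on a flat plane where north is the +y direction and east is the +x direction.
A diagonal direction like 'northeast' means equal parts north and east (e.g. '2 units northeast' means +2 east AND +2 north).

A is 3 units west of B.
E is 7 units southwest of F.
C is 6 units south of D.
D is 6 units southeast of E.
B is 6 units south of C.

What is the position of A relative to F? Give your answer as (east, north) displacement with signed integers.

Answer: A is at (east=-4, north=-25) relative to F.

Derivation:
Place F at the origin (east=0, north=0).
  E is 7 units southwest of F: delta (east=-7, north=-7); E at (east=-7, north=-7).
  D is 6 units southeast of E: delta (east=+6, north=-6); D at (east=-1, north=-13).
  C is 6 units south of D: delta (east=+0, north=-6); C at (east=-1, north=-19).
  B is 6 units south of C: delta (east=+0, north=-6); B at (east=-1, north=-25).
  A is 3 units west of B: delta (east=-3, north=+0); A at (east=-4, north=-25).
Therefore A relative to F: (east=-4, north=-25).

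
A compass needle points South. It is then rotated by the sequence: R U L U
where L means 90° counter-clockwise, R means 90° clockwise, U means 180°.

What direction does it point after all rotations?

Start: South
  R (right (90° clockwise)) -> West
  U (U-turn (180°)) -> East
  L (left (90° counter-clockwise)) -> North
  U (U-turn (180°)) -> South
Final: South

Answer: Final heading: South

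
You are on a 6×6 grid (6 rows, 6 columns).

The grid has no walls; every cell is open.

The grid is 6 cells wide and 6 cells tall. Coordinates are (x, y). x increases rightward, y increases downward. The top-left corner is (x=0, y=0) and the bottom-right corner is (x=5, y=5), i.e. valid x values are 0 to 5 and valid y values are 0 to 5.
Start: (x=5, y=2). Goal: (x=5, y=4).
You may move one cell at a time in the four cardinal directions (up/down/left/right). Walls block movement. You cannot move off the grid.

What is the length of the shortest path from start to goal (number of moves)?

Answer: Shortest path length: 2

Derivation:
BFS from (x=5, y=2) until reaching (x=5, y=4):
  Distance 0: (x=5, y=2)
  Distance 1: (x=5, y=1), (x=4, y=2), (x=5, y=3)
  Distance 2: (x=5, y=0), (x=4, y=1), (x=3, y=2), (x=4, y=3), (x=5, y=4)  <- goal reached here
One shortest path (2 moves): (x=5, y=2) -> (x=5, y=3) -> (x=5, y=4)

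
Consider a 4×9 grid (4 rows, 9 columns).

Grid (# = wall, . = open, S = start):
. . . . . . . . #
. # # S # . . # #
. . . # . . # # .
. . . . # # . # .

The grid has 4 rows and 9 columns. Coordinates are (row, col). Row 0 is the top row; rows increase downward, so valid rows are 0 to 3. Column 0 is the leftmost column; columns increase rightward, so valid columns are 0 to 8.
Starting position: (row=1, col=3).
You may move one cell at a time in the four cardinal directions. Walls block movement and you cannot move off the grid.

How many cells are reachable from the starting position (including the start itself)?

Answer: Reachable cells: 21

Derivation:
BFS flood-fill from (row=1, col=3):
  Distance 0: (row=1, col=3)
  Distance 1: (row=0, col=3)
  Distance 2: (row=0, col=2), (row=0, col=4)
  Distance 3: (row=0, col=1), (row=0, col=5)
  Distance 4: (row=0, col=0), (row=0, col=6), (row=1, col=5)
  Distance 5: (row=0, col=7), (row=1, col=0), (row=1, col=6), (row=2, col=5)
  Distance 6: (row=2, col=0), (row=2, col=4)
  Distance 7: (row=2, col=1), (row=3, col=0)
  Distance 8: (row=2, col=2), (row=3, col=1)
  Distance 9: (row=3, col=2)
  Distance 10: (row=3, col=3)
Total reachable: 21 (grid has 24 open cells total)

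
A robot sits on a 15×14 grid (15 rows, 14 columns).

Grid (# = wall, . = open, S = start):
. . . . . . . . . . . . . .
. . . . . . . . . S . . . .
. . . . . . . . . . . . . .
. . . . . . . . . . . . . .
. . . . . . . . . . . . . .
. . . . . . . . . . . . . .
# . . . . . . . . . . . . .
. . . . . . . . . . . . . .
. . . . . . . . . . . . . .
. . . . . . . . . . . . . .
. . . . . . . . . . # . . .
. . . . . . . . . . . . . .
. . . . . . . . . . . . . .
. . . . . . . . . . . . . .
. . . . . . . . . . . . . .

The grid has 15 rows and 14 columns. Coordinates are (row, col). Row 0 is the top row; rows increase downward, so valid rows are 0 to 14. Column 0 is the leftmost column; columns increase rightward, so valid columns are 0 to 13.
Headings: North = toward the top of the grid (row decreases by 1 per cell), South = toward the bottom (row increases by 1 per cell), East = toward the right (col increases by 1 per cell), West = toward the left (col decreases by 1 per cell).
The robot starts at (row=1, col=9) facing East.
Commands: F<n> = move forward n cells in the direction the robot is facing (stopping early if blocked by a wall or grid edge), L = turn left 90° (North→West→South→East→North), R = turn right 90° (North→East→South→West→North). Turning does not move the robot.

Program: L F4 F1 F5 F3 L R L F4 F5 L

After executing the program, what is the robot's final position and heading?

Start: (row=1, col=9), facing East
  L: turn left, now facing North
  F4: move forward 1/4 (blocked), now at (row=0, col=9)
  F1: move forward 0/1 (blocked), now at (row=0, col=9)
  F5: move forward 0/5 (blocked), now at (row=0, col=9)
  F3: move forward 0/3 (blocked), now at (row=0, col=9)
  L: turn left, now facing West
  R: turn right, now facing North
  L: turn left, now facing West
  F4: move forward 4, now at (row=0, col=5)
  F5: move forward 5, now at (row=0, col=0)
  L: turn left, now facing South
Final: (row=0, col=0), facing South

Answer: Final position: (row=0, col=0), facing South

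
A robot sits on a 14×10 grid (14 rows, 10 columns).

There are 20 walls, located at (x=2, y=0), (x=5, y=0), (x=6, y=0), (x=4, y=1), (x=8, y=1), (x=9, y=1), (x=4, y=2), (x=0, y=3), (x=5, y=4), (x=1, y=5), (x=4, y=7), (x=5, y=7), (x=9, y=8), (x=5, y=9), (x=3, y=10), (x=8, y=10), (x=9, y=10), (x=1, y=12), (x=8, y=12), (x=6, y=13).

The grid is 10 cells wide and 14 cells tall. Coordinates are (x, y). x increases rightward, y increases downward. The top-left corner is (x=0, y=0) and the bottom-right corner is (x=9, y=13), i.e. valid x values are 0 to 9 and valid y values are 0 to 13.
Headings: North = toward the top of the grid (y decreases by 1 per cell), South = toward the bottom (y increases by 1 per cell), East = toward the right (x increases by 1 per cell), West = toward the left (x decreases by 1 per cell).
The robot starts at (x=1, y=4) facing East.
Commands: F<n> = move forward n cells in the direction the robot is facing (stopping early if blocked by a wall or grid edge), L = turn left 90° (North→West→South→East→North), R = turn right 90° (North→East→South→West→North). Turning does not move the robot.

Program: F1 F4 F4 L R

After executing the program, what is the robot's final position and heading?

Answer: Final position: (x=4, y=4), facing East

Derivation:
Start: (x=1, y=4), facing East
  F1: move forward 1, now at (x=2, y=4)
  F4: move forward 2/4 (blocked), now at (x=4, y=4)
  F4: move forward 0/4 (blocked), now at (x=4, y=4)
  L: turn left, now facing North
  R: turn right, now facing East
Final: (x=4, y=4), facing East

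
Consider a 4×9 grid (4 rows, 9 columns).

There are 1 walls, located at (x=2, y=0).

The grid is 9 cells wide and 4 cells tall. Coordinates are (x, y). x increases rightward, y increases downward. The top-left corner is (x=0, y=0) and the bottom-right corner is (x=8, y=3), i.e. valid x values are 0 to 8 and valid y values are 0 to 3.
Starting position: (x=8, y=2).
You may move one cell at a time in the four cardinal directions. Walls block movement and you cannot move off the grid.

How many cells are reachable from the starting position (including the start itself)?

BFS flood-fill from (x=8, y=2):
  Distance 0: (x=8, y=2)
  Distance 1: (x=8, y=1), (x=7, y=2), (x=8, y=3)
  Distance 2: (x=8, y=0), (x=7, y=1), (x=6, y=2), (x=7, y=3)
  Distance 3: (x=7, y=0), (x=6, y=1), (x=5, y=2), (x=6, y=3)
  Distance 4: (x=6, y=0), (x=5, y=1), (x=4, y=2), (x=5, y=3)
  Distance 5: (x=5, y=0), (x=4, y=1), (x=3, y=2), (x=4, y=3)
  Distance 6: (x=4, y=0), (x=3, y=1), (x=2, y=2), (x=3, y=3)
  Distance 7: (x=3, y=0), (x=2, y=1), (x=1, y=2), (x=2, y=3)
  Distance 8: (x=1, y=1), (x=0, y=2), (x=1, y=3)
  Distance 9: (x=1, y=0), (x=0, y=1), (x=0, y=3)
  Distance 10: (x=0, y=0)
Total reachable: 35 (grid has 35 open cells total)

Answer: Reachable cells: 35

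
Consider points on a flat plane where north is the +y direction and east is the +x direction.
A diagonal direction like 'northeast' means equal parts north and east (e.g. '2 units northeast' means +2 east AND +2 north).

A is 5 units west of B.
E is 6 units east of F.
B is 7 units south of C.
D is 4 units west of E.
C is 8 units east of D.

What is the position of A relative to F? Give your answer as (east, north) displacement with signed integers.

Answer: A is at (east=5, north=-7) relative to F.

Derivation:
Place F at the origin (east=0, north=0).
  E is 6 units east of F: delta (east=+6, north=+0); E at (east=6, north=0).
  D is 4 units west of E: delta (east=-4, north=+0); D at (east=2, north=0).
  C is 8 units east of D: delta (east=+8, north=+0); C at (east=10, north=0).
  B is 7 units south of C: delta (east=+0, north=-7); B at (east=10, north=-7).
  A is 5 units west of B: delta (east=-5, north=+0); A at (east=5, north=-7).
Therefore A relative to F: (east=5, north=-7).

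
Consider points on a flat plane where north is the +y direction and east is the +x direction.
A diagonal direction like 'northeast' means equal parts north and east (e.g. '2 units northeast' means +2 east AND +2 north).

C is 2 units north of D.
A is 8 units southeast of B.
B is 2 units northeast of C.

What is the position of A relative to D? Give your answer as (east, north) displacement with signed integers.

Answer: A is at (east=10, north=-4) relative to D.

Derivation:
Place D at the origin (east=0, north=0).
  C is 2 units north of D: delta (east=+0, north=+2); C at (east=0, north=2).
  B is 2 units northeast of C: delta (east=+2, north=+2); B at (east=2, north=4).
  A is 8 units southeast of B: delta (east=+8, north=-8); A at (east=10, north=-4).
Therefore A relative to D: (east=10, north=-4).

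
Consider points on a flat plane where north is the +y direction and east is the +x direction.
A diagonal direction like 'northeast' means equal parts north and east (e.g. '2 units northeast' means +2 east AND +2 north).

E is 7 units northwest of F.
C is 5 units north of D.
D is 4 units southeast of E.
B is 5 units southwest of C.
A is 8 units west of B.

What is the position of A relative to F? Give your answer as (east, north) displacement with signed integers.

Answer: A is at (east=-16, north=3) relative to F.

Derivation:
Place F at the origin (east=0, north=0).
  E is 7 units northwest of F: delta (east=-7, north=+7); E at (east=-7, north=7).
  D is 4 units southeast of E: delta (east=+4, north=-4); D at (east=-3, north=3).
  C is 5 units north of D: delta (east=+0, north=+5); C at (east=-3, north=8).
  B is 5 units southwest of C: delta (east=-5, north=-5); B at (east=-8, north=3).
  A is 8 units west of B: delta (east=-8, north=+0); A at (east=-16, north=3).
Therefore A relative to F: (east=-16, north=3).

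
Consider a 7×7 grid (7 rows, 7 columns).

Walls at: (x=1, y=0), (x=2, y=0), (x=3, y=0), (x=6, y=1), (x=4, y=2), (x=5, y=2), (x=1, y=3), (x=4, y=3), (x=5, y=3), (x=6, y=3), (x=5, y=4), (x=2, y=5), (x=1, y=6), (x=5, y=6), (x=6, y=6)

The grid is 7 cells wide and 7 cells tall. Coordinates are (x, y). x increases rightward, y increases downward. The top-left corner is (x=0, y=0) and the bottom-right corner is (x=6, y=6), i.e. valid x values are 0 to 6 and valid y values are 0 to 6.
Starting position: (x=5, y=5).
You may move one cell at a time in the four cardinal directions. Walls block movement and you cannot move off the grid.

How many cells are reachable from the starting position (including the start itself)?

Answer: Reachable cells: 33

Derivation:
BFS flood-fill from (x=5, y=5):
  Distance 0: (x=5, y=5)
  Distance 1: (x=4, y=5), (x=6, y=5)
  Distance 2: (x=4, y=4), (x=6, y=4), (x=3, y=5), (x=4, y=6)
  Distance 3: (x=3, y=4), (x=3, y=6)
  Distance 4: (x=3, y=3), (x=2, y=4), (x=2, y=6)
  Distance 5: (x=3, y=2), (x=2, y=3), (x=1, y=4)
  Distance 6: (x=3, y=1), (x=2, y=2), (x=0, y=4), (x=1, y=5)
  Distance 7: (x=2, y=1), (x=4, y=1), (x=1, y=2), (x=0, y=3), (x=0, y=5)
  Distance 8: (x=4, y=0), (x=1, y=1), (x=5, y=1), (x=0, y=2), (x=0, y=6)
  Distance 9: (x=5, y=0), (x=0, y=1)
  Distance 10: (x=0, y=0), (x=6, y=0)
Total reachable: 33 (grid has 34 open cells total)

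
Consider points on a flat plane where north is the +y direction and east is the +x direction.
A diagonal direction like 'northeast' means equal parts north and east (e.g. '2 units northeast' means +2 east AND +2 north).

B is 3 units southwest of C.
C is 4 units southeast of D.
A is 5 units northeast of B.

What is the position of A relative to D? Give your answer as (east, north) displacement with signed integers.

Answer: A is at (east=6, north=-2) relative to D.

Derivation:
Place D at the origin (east=0, north=0).
  C is 4 units southeast of D: delta (east=+4, north=-4); C at (east=4, north=-4).
  B is 3 units southwest of C: delta (east=-3, north=-3); B at (east=1, north=-7).
  A is 5 units northeast of B: delta (east=+5, north=+5); A at (east=6, north=-2).
Therefore A relative to D: (east=6, north=-2).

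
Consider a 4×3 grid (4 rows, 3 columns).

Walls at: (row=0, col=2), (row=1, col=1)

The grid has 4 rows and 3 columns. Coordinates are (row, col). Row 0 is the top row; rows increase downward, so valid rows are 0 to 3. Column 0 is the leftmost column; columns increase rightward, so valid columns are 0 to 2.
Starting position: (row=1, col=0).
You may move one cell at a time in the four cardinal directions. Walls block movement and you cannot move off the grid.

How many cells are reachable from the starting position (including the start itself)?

Answer: Reachable cells: 10

Derivation:
BFS flood-fill from (row=1, col=0):
  Distance 0: (row=1, col=0)
  Distance 1: (row=0, col=0), (row=2, col=0)
  Distance 2: (row=0, col=1), (row=2, col=1), (row=3, col=0)
  Distance 3: (row=2, col=2), (row=3, col=1)
  Distance 4: (row=1, col=2), (row=3, col=2)
Total reachable: 10 (grid has 10 open cells total)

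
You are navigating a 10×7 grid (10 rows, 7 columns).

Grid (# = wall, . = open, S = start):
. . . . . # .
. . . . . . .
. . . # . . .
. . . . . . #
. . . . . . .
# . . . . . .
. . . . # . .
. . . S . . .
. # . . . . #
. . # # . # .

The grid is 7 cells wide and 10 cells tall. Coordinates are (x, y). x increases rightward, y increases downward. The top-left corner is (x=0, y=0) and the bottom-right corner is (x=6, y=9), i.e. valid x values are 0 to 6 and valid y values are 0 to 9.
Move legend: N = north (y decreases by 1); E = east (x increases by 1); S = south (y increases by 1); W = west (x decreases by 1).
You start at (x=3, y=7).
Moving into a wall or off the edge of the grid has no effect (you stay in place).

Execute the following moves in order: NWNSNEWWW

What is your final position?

Start: (x=3, y=7)
  N (north): (x=3, y=7) -> (x=3, y=6)
  W (west): (x=3, y=6) -> (x=2, y=6)
  N (north): (x=2, y=6) -> (x=2, y=5)
  S (south): (x=2, y=5) -> (x=2, y=6)
  N (north): (x=2, y=6) -> (x=2, y=5)
  E (east): (x=2, y=5) -> (x=3, y=5)
  W (west): (x=3, y=5) -> (x=2, y=5)
  W (west): (x=2, y=5) -> (x=1, y=5)
  W (west): blocked, stay at (x=1, y=5)
Final: (x=1, y=5)

Answer: Final position: (x=1, y=5)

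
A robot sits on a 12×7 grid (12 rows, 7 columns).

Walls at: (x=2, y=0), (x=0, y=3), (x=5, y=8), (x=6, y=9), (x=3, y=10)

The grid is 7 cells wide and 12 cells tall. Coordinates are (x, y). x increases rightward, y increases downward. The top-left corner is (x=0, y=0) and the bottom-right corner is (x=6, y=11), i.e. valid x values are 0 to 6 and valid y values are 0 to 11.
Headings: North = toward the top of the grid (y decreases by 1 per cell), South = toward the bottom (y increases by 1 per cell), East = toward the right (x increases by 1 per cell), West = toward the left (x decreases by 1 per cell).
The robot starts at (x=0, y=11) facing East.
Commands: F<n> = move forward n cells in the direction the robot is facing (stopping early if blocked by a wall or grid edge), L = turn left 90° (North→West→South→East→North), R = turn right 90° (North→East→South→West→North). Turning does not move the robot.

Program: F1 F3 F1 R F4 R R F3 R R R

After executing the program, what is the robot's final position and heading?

Answer: Final position: (x=5, y=9), facing West

Derivation:
Start: (x=0, y=11), facing East
  F1: move forward 1, now at (x=1, y=11)
  F3: move forward 3, now at (x=4, y=11)
  F1: move forward 1, now at (x=5, y=11)
  R: turn right, now facing South
  F4: move forward 0/4 (blocked), now at (x=5, y=11)
  R: turn right, now facing West
  R: turn right, now facing North
  F3: move forward 2/3 (blocked), now at (x=5, y=9)
  R: turn right, now facing East
  R: turn right, now facing South
  R: turn right, now facing West
Final: (x=5, y=9), facing West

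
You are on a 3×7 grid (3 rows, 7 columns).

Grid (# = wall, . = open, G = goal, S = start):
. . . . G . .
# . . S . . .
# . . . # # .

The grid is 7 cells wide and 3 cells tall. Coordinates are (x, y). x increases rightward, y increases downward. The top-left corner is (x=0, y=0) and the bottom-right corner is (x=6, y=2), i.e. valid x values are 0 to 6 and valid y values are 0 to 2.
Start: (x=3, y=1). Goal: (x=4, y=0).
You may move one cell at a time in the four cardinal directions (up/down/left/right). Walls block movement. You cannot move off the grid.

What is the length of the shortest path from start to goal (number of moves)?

Answer: Shortest path length: 2

Derivation:
BFS from (x=3, y=1) until reaching (x=4, y=0):
  Distance 0: (x=3, y=1)
  Distance 1: (x=3, y=0), (x=2, y=1), (x=4, y=1), (x=3, y=2)
  Distance 2: (x=2, y=0), (x=4, y=0), (x=1, y=1), (x=5, y=1), (x=2, y=2)  <- goal reached here
One shortest path (2 moves): (x=3, y=1) -> (x=4, y=1) -> (x=4, y=0)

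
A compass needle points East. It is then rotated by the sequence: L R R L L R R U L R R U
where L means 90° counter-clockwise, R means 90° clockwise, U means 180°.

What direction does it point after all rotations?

Start: East
  L (left (90° counter-clockwise)) -> North
  R (right (90° clockwise)) -> East
  R (right (90° clockwise)) -> South
  L (left (90° counter-clockwise)) -> East
  L (left (90° counter-clockwise)) -> North
  R (right (90° clockwise)) -> East
  R (right (90° clockwise)) -> South
  U (U-turn (180°)) -> North
  L (left (90° counter-clockwise)) -> West
  R (right (90° clockwise)) -> North
  R (right (90° clockwise)) -> East
  U (U-turn (180°)) -> West
Final: West

Answer: Final heading: West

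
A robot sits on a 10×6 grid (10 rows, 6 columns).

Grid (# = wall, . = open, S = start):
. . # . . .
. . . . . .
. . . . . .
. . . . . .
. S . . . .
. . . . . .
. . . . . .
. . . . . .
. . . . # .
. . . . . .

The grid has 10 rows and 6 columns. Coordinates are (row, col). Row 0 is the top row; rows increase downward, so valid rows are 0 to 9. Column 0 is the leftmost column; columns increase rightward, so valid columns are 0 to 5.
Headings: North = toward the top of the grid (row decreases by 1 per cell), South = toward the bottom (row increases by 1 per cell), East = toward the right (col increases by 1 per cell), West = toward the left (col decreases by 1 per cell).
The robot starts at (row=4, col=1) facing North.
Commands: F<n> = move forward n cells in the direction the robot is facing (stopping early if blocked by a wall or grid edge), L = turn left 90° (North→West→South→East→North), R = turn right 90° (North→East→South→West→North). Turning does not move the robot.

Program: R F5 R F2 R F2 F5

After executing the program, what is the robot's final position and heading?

Start: (row=4, col=1), facing North
  R: turn right, now facing East
  F5: move forward 4/5 (blocked), now at (row=4, col=5)
  R: turn right, now facing South
  F2: move forward 2, now at (row=6, col=5)
  R: turn right, now facing West
  F2: move forward 2, now at (row=6, col=3)
  F5: move forward 3/5 (blocked), now at (row=6, col=0)
Final: (row=6, col=0), facing West

Answer: Final position: (row=6, col=0), facing West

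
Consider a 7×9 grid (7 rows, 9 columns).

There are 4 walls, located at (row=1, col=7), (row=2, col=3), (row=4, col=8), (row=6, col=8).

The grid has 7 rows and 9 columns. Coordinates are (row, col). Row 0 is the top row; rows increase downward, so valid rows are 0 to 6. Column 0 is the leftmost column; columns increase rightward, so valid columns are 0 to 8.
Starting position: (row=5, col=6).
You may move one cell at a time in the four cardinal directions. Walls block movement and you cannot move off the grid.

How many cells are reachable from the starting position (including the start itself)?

Answer: Reachable cells: 59

Derivation:
BFS flood-fill from (row=5, col=6):
  Distance 0: (row=5, col=6)
  Distance 1: (row=4, col=6), (row=5, col=5), (row=5, col=7), (row=6, col=6)
  Distance 2: (row=3, col=6), (row=4, col=5), (row=4, col=7), (row=5, col=4), (row=5, col=8), (row=6, col=5), (row=6, col=7)
  Distance 3: (row=2, col=6), (row=3, col=5), (row=3, col=7), (row=4, col=4), (row=5, col=3), (row=6, col=4)
  Distance 4: (row=1, col=6), (row=2, col=5), (row=2, col=7), (row=3, col=4), (row=3, col=8), (row=4, col=3), (row=5, col=2), (row=6, col=3)
  Distance 5: (row=0, col=6), (row=1, col=5), (row=2, col=4), (row=2, col=8), (row=3, col=3), (row=4, col=2), (row=5, col=1), (row=6, col=2)
  Distance 6: (row=0, col=5), (row=0, col=7), (row=1, col=4), (row=1, col=8), (row=3, col=2), (row=4, col=1), (row=5, col=0), (row=6, col=1)
  Distance 7: (row=0, col=4), (row=0, col=8), (row=1, col=3), (row=2, col=2), (row=3, col=1), (row=4, col=0), (row=6, col=0)
  Distance 8: (row=0, col=3), (row=1, col=2), (row=2, col=1), (row=3, col=0)
  Distance 9: (row=0, col=2), (row=1, col=1), (row=2, col=0)
  Distance 10: (row=0, col=1), (row=1, col=0)
  Distance 11: (row=0, col=0)
Total reachable: 59 (grid has 59 open cells total)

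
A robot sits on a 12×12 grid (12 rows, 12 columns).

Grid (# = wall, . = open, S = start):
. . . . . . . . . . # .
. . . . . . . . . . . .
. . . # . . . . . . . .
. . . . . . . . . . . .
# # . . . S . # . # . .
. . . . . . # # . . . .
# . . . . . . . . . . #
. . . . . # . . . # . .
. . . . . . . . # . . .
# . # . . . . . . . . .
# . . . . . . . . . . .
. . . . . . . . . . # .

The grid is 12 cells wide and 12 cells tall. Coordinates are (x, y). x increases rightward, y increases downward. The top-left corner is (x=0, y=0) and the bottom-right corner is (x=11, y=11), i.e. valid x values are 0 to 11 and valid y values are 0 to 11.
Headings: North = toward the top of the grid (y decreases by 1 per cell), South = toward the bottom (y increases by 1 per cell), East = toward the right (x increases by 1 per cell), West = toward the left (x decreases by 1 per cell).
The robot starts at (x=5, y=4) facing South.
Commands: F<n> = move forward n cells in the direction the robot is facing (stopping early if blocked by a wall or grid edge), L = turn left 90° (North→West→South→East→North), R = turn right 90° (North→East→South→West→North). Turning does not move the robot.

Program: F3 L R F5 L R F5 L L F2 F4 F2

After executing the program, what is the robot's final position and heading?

Answer: Final position: (x=5, y=0), facing North

Derivation:
Start: (x=5, y=4), facing South
  F3: move forward 2/3 (blocked), now at (x=5, y=6)
  L: turn left, now facing East
  R: turn right, now facing South
  F5: move forward 0/5 (blocked), now at (x=5, y=6)
  L: turn left, now facing East
  R: turn right, now facing South
  F5: move forward 0/5 (blocked), now at (x=5, y=6)
  L: turn left, now facing East
  L: turn left, now facing North
  F2: move forward 2, now at (x=5, y=4)
  F4: move forward 4, now at (x=5, y=0)
  F2: move forward 0/2 (blocked), now at (x=5, y=0)
Final: (x=5, y=0), facing North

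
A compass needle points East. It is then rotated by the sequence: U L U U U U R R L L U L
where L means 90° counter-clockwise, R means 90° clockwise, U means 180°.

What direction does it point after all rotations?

Answer: Final heading: West

Derivation:
Start: East
  U (U-turn (180°)) -> West
  L (left (90° counter-clockwise)) -> South
  U (U-turn (180°)) -> North
  U (U-turn (180°)) -> South
  U (U-turn (180°)) -> North
  U (U-turn (180°)) -> South
  R (right (90° clockwise)) -> West
  R (right (90° clockwise)) -> North
  L (left (90° counter-clockwise)) -> West
  L (left (90° counter-clockwise)) -> South
  U (U-turn (180°)) -> North
  L (left (90° counter-clockwise)) -> West
Final: West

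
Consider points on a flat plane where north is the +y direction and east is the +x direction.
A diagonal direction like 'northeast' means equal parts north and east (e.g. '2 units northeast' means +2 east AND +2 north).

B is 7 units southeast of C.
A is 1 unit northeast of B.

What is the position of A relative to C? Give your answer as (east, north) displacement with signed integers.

Answer: A is at (east=8, north=-6) relative to C.

Derivation:
Place C at the origin (east=0, north=0).
  B is 7 units southeast of C: delta (east=+7, north=-7); B at (east=7, north=-7).
  A is 1 unit northeast of B: delta (east=+1, north=+1); A at (east=8, north=-6).
Therefore A relative to C: (east=8, north=-6).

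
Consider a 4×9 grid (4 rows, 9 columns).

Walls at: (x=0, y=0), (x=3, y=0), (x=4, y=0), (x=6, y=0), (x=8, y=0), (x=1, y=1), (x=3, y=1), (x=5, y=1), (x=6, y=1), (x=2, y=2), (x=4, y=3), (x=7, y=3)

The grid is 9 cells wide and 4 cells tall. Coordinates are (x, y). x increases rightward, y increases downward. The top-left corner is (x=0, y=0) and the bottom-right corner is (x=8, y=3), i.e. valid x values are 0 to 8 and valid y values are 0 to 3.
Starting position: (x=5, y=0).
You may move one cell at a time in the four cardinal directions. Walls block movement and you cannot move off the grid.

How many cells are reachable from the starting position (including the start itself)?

BFS flood-fill from (x=5, y=0):
  Distance 0: (x=5, y=0)
Total reachable: 1 (grid has 24 open cells total)

Answer: Reachable cells: 1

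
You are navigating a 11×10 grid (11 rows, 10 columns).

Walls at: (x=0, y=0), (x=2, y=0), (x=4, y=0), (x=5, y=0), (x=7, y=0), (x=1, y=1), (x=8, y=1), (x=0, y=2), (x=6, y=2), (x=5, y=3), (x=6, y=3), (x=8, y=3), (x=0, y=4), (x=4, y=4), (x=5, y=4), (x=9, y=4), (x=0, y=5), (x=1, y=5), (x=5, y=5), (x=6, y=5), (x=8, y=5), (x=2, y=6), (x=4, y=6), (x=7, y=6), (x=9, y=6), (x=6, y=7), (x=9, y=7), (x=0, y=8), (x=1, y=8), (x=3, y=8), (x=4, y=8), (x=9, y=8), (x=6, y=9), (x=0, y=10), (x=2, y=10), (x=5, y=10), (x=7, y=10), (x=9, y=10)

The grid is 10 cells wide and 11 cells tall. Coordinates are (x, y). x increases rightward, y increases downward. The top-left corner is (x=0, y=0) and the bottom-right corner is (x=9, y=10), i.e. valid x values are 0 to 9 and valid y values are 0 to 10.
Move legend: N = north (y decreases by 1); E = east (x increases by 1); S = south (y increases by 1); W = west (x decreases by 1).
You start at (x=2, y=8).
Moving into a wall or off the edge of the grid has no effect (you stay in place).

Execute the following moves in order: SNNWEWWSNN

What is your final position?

Start: (x=2, y=8)
  S (south): (x=2, y=8) -> (x=2, y=9)
  N (north): (x=2, y=9) -> (x=2, y=8)
  N (north): (x=2, y=8) -> (x=2, y=7)
  W (west): (x=2, y=7) -> (x=1, y=7)
  E (east): (x=1, y=7) -> (x=2, y=7)
  W (west): (x=2, y=7) -> (x=1, y=7)
  W (west): (x=1, y=7) -> (x=0, y=7)
  S (south): blocked, stay at (x=0, y=7)
  N (north): (x=0, y=7) -> (x=0, y=6)
  N (north): blocked, stay at (x=0, y=6)
Final: (x=0, y=6)

Answer: Final position: (x=0, y=6)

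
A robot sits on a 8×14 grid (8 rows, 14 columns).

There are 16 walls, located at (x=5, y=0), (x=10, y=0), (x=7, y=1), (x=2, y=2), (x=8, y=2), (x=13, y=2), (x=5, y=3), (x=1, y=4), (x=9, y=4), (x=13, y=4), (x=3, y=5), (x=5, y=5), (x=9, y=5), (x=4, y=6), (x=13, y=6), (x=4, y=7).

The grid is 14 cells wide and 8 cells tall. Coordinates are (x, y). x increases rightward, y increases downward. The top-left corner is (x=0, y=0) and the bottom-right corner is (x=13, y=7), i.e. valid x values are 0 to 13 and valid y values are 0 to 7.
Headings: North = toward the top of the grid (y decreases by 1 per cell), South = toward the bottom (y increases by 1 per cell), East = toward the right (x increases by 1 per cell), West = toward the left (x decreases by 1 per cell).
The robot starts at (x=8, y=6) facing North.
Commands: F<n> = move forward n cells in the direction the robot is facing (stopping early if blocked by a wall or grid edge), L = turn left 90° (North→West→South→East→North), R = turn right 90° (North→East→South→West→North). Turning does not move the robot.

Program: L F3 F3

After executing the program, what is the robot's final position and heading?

Answer: Final position: (x=5, y=6), facing West

Derivation:
Start: (x=8, y=6), facing North
  L: turn left, now facing West
  F3: move forward 3, now at (x=5, y=6)
  F3: move forward 0/3 (blocked), now at (x=5, y=6)
Final: (x=5, y=6), facing West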